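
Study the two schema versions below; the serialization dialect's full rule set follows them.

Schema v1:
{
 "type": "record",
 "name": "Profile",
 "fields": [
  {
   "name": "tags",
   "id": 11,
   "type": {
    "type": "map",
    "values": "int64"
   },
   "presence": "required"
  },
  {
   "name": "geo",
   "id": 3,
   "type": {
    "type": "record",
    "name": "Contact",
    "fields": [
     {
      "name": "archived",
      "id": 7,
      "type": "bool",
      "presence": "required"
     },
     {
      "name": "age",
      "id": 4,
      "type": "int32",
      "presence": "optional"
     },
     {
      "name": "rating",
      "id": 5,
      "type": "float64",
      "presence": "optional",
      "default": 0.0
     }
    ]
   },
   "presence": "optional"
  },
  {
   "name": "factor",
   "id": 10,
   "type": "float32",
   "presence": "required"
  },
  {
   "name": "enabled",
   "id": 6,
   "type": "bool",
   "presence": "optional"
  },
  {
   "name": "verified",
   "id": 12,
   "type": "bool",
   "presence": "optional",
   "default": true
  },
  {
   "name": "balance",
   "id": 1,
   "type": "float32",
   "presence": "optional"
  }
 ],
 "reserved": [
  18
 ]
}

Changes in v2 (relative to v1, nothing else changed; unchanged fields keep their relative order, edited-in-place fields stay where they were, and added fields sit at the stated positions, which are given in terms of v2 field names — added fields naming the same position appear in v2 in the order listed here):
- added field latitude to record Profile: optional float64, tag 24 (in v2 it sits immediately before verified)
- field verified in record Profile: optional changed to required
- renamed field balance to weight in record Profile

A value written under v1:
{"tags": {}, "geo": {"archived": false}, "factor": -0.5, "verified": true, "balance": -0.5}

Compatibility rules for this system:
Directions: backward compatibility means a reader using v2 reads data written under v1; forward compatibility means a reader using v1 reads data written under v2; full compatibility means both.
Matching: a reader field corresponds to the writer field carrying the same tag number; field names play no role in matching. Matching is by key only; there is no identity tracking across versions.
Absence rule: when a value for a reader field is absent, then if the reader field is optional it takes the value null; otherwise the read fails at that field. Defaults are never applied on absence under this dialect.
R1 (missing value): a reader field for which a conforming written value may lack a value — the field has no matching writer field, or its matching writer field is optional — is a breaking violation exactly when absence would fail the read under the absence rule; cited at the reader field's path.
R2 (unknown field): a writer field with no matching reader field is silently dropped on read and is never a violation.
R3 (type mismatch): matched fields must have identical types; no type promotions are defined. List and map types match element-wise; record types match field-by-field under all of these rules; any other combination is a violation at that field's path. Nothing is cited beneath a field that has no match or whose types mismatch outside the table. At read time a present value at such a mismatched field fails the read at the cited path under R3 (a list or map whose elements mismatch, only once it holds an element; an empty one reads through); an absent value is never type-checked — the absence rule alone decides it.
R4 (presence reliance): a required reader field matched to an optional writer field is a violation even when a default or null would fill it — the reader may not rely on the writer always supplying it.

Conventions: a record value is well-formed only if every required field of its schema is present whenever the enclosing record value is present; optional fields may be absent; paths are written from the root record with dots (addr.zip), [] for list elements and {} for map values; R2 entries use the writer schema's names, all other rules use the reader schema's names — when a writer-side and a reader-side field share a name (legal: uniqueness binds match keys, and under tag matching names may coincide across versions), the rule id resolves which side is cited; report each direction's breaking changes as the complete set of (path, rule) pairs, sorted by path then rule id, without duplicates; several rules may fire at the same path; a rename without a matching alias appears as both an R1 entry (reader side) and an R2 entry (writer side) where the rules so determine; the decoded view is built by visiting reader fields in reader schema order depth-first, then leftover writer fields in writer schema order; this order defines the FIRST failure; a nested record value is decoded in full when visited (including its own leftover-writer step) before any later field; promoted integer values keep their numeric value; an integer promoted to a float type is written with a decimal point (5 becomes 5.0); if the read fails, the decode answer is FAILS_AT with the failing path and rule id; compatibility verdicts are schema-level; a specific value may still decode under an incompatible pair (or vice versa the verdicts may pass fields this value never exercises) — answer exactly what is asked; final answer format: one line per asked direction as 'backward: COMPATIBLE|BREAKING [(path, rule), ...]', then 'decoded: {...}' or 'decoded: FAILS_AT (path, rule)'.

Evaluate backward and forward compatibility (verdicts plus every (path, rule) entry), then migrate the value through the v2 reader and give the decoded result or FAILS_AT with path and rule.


backward: BREAKING [(verified, R1), (verified, R4)]; forward: COMPATIBLE []; decoded: {"tags": {}, "geo": {"archived": false, "age": null, "rating": null}, "factor": -0.5, "enabled": null, "latitude": null, "verified": true, "weight": -0.5}

arrows below run writer -> reader for Profile
backward on Profile — v2 reading data written by v1:
  map<string, int64> -> map<string, int64>, writer required: tags aligns to tags
  Contact -> Contact, writer optional: geo aligns to geo
  float32 -> float32, writer required: factor aligns to factor
  bool -> bool, writer optional: enabled aligns to enabled
  latitude has no writer counterpart
  bool -> bool, writer optional: verified aligns to verified
  float32 -> float32, writer optional: weight aligns to balance
  bool -> bool, writer required: geo.archived aligns to geo.archived
  int32 -> int32, writer optional: geo.age aligns to geo.age
  float64 -> float64, writer optional: geo.rating aligns to geo.rating
  breaking: (verified, R1)
  breaking: (verified, R4)
  => backward: BREAKING (2)
forward on Profile — v1 reading data written by v2:
  map<string, int64> -> map<string, int64>, writer required: tags aligns to tags
  Contact -> Contact, writer optional: geo aligns to geo
  float32 -> float32, writer required: factor aligns to factor
  bool -> bool, writer optional: enabled aligns to enabled
  bool -> bool, writer required: verified aligns to verified
  float32 -> float32, writer optional: balance aligns to weight
  writer latitude: unknown to reader
  bool -> bool, writer required: geo.archived aligns to geo.archived
  int32 -> int32, writer optional: geo.age aligns to geo.age
  float64 -> float64, writer optional: geo.rating aligns to geo.rating
  nothing fires on Profile: forward is COMPATIBLE
decode (reader v2):
  tags := {}
  geo.archived := false
  geo.age := null (absent, optional -> null)
  geo.rating := null (absent, optional -> null)
  factor := -0.5
  enabled := null (absent, optional -> null)
  latitude := null (absent, optional -> null)
  verified := true
  weight := -0.5 (from writer balance)
  => decoded: {"tags": {}, "geo": {"archived": false, "age": null, "rating": null}, "factor": -0.5, "enabled": null, "latitude": null, "verified": true, "weight": -0.5}


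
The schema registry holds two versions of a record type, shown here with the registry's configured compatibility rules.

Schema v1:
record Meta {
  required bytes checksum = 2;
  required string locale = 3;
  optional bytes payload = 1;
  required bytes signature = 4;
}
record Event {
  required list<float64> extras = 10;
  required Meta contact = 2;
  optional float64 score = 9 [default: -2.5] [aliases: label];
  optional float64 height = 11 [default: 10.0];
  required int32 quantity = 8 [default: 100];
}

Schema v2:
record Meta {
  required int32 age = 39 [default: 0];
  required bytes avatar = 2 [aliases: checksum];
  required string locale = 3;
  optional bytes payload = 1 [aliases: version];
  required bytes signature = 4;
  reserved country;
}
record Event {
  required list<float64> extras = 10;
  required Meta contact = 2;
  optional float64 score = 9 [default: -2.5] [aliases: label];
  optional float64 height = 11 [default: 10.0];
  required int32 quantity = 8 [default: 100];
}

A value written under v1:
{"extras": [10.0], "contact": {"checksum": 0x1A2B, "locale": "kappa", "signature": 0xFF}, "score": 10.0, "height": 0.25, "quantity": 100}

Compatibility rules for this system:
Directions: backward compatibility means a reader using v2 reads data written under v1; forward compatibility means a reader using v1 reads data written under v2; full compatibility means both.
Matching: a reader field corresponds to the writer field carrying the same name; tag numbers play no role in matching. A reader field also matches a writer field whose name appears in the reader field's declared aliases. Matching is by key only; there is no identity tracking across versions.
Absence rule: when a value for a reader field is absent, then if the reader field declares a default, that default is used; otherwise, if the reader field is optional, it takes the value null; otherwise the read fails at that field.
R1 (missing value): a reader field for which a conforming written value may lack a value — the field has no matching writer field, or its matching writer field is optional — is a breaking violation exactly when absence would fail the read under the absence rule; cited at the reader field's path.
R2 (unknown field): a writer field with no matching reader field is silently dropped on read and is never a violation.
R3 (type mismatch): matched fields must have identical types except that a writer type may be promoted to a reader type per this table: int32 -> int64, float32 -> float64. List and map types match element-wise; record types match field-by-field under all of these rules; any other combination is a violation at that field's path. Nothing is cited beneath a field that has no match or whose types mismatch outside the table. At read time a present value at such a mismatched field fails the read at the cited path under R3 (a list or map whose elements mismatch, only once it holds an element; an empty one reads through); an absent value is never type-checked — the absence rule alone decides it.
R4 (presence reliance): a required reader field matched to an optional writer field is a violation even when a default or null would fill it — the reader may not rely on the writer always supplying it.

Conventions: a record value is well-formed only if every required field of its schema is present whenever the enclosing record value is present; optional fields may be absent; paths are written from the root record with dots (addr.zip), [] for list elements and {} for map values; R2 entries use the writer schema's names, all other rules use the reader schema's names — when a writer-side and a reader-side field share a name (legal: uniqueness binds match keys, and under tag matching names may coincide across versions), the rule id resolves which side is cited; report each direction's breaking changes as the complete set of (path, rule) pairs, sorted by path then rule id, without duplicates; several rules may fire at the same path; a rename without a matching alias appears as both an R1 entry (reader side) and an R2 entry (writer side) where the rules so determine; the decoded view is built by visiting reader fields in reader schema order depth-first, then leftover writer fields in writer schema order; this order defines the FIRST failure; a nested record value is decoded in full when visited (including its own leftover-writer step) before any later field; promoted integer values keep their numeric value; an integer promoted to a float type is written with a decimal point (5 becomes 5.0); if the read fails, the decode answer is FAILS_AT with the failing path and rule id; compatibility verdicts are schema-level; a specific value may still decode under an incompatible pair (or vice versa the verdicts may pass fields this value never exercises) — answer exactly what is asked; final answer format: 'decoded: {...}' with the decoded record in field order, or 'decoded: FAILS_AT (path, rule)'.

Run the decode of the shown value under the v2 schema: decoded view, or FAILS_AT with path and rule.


decoded: {"extras": [10.0], "contact": {"age": 0, "avatar": 0x1A2B, "locale": "kappa", "payload": null, "signature": 0xFF}, "score": 10.0, "height": 0.25, "quantity": 100}

the writer's type comes first in each Event pair
decode walk for Event under reader schema v2:
  extras := [10.0]
  contact.age := 0 (absent -> default)
  contact.avatar := 0x1A2B (from writer checksum)
  contact.locale := "kappa"
  contact.payload := null (absent, optional -> null)
  contact.signature := 0xFF
  score := 10.0
  height := 0.25
  quantity := 100
  => decoded: {"extras": [10.0], "contact": {"age": 0, "avatar": 0x1A2B, "locale": "kappa", "payload": null, "signature": 0xFF}, "score": 10.0, "height": 0.25, "quantity": 100}


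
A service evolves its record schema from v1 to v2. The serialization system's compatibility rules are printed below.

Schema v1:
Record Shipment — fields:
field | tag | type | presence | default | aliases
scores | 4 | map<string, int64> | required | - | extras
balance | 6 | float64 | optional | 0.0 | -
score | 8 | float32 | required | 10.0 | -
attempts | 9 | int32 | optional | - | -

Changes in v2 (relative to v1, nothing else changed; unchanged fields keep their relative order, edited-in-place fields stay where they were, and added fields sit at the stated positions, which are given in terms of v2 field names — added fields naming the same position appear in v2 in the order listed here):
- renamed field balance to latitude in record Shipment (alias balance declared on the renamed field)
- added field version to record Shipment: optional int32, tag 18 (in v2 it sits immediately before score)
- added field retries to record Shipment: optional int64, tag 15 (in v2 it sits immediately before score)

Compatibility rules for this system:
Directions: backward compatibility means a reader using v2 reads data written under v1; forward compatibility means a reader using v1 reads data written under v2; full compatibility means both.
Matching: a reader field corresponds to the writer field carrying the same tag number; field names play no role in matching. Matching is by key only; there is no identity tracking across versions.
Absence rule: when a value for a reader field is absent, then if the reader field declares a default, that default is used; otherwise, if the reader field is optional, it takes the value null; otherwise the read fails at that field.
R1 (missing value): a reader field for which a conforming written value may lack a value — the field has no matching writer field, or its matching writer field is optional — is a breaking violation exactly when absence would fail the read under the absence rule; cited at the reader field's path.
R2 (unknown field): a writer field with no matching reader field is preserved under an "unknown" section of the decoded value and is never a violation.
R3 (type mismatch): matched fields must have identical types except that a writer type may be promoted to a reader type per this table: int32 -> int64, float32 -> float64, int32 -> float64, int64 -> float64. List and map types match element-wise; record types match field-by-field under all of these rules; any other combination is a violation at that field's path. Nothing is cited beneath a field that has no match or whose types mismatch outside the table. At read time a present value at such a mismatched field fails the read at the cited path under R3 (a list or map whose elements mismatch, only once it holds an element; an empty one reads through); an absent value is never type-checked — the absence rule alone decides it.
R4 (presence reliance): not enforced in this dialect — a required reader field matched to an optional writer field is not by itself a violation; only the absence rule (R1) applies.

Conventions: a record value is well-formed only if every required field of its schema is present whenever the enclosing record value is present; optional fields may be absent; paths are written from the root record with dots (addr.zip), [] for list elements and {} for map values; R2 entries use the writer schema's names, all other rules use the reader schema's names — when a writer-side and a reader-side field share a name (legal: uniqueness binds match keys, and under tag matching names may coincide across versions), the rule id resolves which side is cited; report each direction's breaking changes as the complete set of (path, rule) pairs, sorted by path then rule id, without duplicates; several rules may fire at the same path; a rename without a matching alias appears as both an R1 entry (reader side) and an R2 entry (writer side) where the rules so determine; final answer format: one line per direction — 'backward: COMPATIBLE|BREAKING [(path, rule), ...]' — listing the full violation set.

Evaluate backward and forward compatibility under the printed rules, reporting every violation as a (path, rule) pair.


arrows below run writer -> reader for Shipment
backward analysis of Shipment with v2 as reader and v1 as writer:
  writer required, map<string, int64> -> map<string, int64>: reader scores maps from writer scores
  writer optional, float64 -> float64: reader latitude maps from writer balance
  version has no writer counterpart
  retries has no writer counterpart
  writer required, float32 -> float32: reader score maps from writer score
  writer optional, int32 -> int32: reader attempts maps from writer attempts
  nothing fires on Shipment: backward is COMPATIBLE
forward analysis of Shipment with v1 as reader and v2 as writer:
  writer required, map<string, int64> -> map<string, int64>: reader scores maps from writer scores
  writer optional, float64 -> float64: reader balance maps from writer latitude
  writer required, float32 -> float32: reader score maps from writer score
  writer optional, int32 -> int32: reader attempts maps from writer attempts
  leftover writer field: version
  leftover writer field: retries
  nothing fires on Shipment: forward is COMPATIBLE

backward: COMPATIBLE []; forward: COMPATIBLE []


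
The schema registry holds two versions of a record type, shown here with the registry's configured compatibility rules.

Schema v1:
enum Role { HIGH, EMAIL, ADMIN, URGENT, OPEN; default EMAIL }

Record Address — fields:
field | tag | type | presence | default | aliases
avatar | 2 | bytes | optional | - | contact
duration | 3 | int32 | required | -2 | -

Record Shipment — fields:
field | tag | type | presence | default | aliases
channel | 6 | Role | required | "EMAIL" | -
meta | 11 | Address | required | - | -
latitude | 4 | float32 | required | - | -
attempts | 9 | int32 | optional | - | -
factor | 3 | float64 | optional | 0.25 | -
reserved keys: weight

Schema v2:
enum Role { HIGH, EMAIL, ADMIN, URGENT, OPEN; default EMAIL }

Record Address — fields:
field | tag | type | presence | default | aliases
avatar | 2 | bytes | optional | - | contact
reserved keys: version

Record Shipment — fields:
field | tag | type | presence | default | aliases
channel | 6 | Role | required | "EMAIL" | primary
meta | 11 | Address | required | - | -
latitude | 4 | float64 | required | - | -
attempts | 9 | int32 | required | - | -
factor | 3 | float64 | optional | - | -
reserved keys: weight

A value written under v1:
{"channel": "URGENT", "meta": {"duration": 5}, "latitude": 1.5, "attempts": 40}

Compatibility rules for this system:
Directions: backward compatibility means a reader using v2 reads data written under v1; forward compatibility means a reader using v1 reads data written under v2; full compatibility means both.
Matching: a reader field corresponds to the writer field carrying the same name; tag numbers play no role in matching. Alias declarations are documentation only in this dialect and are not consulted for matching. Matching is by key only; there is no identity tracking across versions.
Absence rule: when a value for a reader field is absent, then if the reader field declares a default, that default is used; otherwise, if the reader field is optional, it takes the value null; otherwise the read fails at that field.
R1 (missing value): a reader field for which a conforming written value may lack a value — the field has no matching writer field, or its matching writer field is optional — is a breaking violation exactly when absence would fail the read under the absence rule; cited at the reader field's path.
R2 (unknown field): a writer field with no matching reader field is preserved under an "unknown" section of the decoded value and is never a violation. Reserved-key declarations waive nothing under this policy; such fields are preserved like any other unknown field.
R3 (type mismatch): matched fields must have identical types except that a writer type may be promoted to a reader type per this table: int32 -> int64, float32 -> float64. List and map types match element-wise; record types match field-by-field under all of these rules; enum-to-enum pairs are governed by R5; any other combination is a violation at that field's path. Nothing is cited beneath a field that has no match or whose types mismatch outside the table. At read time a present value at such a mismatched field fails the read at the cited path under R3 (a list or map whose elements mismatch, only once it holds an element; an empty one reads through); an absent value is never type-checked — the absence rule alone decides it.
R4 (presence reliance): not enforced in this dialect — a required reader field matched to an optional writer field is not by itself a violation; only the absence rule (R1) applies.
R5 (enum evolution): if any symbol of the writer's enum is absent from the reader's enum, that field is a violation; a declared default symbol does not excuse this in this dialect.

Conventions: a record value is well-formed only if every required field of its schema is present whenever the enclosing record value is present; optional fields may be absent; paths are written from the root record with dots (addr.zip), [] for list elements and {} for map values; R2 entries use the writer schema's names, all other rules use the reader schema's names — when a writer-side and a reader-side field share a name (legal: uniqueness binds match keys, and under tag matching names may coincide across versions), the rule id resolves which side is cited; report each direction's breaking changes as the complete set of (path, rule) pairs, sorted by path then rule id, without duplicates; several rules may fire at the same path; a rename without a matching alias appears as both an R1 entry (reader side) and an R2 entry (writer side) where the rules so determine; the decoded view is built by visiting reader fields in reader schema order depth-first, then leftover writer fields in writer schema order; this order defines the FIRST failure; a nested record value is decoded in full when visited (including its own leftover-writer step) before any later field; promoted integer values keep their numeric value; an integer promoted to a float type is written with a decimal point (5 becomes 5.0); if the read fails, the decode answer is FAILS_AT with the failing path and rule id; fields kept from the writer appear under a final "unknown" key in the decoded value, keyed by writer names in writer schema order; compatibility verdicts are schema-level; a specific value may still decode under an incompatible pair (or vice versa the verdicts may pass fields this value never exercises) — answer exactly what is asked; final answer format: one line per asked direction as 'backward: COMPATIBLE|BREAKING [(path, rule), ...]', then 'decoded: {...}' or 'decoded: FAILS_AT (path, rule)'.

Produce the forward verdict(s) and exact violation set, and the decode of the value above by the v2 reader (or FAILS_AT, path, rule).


each type pair in Shipment: writer, then reader
forward for Shipment (reader v1, writer v2):
  writer required, Role -> Role: reader channel maps from writer channel
  writer required, Address -> Address: reader meta maps from writer meta
  writer required, float64 -> float32: reader latitude maps from writer latitude
  writer required, int32 -> int32: reader attempts maps from writer attempts
  writer optional, float64 -> float64: reader factor maps from writer factor
  writer optional, bytes -> bytes: reader meta.avatar maps from writer meta.avatar
  meta.duration: no writer match
  violation R3 at latitude
  => forward: BREAKING (1)
decode (reader v2):
  channel := "URGENT"
  meta.avatar := null (not supplied -> null)
  writer meta.duration: kept under "unknown"
  latitude := 1.5 (float32 -> float64)
  attempts := 40
  factor := null (not supplied -> null)
  => decoded: {"channel": "URGENT", "meta": {"avatar": null, "unknown": {"duration": 5}}, "latitude": 1.5, "attempts": 40, "factor": null}
the other Shipment changes do not affect what is asked:
  field attempts in record Shipment: optional changed to required -> matters only for Shipment's backward compatibility — outside the asked direction

forward: BREAKING [(latitude, R3)]; decoded: {"channel": "URGENT", "meta": {"avatar": null, "unknown": {"duration": 5}}, "latitude": 1.5, "attempts": 40, "factor": null}


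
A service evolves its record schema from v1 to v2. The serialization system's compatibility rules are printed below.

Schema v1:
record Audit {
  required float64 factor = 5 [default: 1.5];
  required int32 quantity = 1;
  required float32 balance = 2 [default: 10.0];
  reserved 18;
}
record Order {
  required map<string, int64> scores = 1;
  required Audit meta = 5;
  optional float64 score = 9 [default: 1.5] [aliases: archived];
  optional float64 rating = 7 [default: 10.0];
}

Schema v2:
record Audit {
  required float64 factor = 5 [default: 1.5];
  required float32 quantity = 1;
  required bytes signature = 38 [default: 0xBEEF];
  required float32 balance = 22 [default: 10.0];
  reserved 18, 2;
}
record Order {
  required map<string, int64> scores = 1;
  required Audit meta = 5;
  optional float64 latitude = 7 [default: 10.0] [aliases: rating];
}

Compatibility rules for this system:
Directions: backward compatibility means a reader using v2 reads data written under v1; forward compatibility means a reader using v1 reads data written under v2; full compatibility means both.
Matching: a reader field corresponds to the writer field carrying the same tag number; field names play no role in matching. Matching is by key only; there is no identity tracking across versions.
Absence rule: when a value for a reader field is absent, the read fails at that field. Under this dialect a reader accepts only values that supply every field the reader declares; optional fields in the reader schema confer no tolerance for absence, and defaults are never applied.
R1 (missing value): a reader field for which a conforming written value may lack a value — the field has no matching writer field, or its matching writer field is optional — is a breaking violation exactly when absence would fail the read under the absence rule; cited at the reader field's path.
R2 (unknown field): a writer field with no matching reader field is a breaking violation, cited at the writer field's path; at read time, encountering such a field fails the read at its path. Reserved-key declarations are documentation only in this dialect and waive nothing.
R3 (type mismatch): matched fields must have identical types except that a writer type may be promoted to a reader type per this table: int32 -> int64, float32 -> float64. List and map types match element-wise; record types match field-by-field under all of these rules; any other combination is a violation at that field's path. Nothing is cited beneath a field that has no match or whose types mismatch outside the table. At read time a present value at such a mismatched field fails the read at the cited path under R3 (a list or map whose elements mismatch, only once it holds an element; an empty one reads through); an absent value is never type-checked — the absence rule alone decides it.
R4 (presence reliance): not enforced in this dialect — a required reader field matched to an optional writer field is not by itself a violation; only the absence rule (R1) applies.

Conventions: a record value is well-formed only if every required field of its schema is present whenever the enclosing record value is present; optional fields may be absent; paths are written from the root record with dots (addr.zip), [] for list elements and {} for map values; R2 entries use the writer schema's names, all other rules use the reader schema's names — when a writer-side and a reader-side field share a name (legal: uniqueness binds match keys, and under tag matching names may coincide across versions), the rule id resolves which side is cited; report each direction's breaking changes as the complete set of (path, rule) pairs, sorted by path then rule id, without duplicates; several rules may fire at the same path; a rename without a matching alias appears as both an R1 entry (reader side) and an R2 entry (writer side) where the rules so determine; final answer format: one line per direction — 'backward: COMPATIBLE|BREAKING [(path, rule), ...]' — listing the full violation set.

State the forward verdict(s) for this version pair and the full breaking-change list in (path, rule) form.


forward: BREAKING [(meta.balance, R1), (meta.balance, R2), (meta.quantity, R3), (meta.signature, R2), (rating, R1), (score, R1)]

arrows below run writer -> reader for Order
forward pass over Order, reader schema v1, writer schema v2:
  writer required, map<string, int64> -> map<string, int64>: reader scores maps from writer scores
  writer required, Audit -> Audit: reader meta maps from writer meta
  score: no writer match
  writer optional, float64 -> float64: reader rating maps from writer latitude
  writer required, float64 -> float64: reader meta.factor maps from writer meta.factor
  writer required, float32 -> int32: reader meta.quantity maps from writer meta.quantity
  meta.balance: no writer match
  writer meta.signature: unknown to reader
  writer meta.balance: unknown to reader
  violation R1 at meta.balance
  violation R2 at meta.balance
  violation R3 at meta.quantity
  violation R2 at meta.signature
  violation R1 at rating
  violation R1 at score
  forward on Order therefore BREAKING (6)
the rest of the Order diff is inert for this question:
  renamed field rating to latitude in record Order (alias rating declared on the renamed field) -> affects backward compatibility only, which is not asked
  removed field score from record Order -> affects backward compatibility only, which is not asked


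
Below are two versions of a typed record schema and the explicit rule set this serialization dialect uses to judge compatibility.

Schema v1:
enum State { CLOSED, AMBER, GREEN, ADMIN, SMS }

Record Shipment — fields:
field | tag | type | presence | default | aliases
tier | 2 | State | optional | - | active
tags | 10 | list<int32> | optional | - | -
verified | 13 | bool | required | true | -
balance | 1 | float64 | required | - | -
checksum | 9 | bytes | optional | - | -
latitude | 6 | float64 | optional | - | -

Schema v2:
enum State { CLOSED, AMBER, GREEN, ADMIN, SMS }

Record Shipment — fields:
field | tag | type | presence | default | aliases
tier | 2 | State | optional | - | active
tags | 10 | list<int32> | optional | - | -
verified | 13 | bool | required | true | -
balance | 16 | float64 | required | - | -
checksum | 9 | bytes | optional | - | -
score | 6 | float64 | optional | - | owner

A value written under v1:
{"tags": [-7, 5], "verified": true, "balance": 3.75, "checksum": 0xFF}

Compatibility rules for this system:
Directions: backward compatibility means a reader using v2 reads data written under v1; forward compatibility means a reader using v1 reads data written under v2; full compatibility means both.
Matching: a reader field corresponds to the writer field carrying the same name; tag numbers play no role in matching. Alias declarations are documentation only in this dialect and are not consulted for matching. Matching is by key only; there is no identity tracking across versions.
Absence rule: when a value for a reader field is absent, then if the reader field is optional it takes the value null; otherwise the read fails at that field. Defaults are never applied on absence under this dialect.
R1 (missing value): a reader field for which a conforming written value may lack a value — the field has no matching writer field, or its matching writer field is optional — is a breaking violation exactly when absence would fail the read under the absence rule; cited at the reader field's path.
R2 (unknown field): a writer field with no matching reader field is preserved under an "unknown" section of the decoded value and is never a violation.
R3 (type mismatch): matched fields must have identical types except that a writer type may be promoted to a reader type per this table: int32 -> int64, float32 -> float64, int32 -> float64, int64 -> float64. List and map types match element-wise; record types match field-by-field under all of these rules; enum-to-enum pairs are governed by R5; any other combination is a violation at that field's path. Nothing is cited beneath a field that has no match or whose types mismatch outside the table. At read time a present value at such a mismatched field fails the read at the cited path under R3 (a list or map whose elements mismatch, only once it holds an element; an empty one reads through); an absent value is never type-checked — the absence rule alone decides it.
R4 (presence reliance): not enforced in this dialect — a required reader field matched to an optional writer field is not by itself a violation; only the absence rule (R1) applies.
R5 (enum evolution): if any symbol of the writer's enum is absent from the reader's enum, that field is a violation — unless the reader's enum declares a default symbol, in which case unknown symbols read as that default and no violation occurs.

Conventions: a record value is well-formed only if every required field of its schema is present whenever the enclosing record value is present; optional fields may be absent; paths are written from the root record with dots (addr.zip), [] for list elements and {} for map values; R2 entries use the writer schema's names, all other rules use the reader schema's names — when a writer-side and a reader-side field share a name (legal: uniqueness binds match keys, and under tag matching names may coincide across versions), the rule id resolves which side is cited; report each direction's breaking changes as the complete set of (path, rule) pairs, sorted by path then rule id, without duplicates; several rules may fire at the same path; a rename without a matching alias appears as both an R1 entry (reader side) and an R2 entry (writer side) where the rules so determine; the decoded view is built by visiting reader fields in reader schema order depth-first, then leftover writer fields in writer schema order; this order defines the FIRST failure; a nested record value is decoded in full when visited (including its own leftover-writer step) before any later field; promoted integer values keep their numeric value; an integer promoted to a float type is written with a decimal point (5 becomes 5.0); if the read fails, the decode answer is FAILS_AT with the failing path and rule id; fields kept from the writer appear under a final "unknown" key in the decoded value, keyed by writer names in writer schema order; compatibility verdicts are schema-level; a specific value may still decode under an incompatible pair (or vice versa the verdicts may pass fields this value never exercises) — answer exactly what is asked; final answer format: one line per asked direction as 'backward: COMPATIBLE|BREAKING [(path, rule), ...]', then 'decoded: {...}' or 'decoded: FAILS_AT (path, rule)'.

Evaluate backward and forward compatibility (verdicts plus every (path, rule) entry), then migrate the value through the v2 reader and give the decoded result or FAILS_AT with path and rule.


backward: COMPATIBLE []; forward: COMPATIBLE []; decoded: {"tier": null, "tags": [-7, 5], "verified": true, "balance": 3.75, "checksum": 0xFF, "score": null}

the writer's type comes first in each Shipment pair
backward for Shipment (reader v2, writer v1):
  tier: paired with writer tier (State -> State; writer optional)
  tags: paired with writer tags (list<int32> -> list<int32>; writer optional)
  verified: paired with writer verified (bool -> bool; writer required)
  balance: paired with writer balance (float64 -> float64; writer required)
  checksum: paired with writer checksum (bytes -> bytes; writer optional)
  score has no writer counterpart
  latitude (writer side), unknown to reader
  => backward: COMPATIBLE
forward for Shipment (reader v1, writer v2):
  tier: paired with writer tier (State -> State; writer optional)
  tags: paired with writer tags (list<int32> -> list<int32>; writer optional)
  verified: paired with writer verified (bool -> bool; writer required)
  balance: paired with writer balance (float64 -> float64; writer required)
  checksum: paired with writer checksum (bytes -> bytes; writer optional)
  latitude has no writer counterpart
  score (writer side), unknown to reader
  => forward: COMPATIBLE
decode (reader v2):
  tier := null (not supplied -> null)
  tags := [-7, 5]
  verified := true
  balance := 3.75
  checksum := 0xFF
  score := null (not supplied -> null)
  => decoded: {"tier": null, "tags": [-7, 5], "verified": true, "balance": 3.75, "checksum": 0xFF, "score": null}


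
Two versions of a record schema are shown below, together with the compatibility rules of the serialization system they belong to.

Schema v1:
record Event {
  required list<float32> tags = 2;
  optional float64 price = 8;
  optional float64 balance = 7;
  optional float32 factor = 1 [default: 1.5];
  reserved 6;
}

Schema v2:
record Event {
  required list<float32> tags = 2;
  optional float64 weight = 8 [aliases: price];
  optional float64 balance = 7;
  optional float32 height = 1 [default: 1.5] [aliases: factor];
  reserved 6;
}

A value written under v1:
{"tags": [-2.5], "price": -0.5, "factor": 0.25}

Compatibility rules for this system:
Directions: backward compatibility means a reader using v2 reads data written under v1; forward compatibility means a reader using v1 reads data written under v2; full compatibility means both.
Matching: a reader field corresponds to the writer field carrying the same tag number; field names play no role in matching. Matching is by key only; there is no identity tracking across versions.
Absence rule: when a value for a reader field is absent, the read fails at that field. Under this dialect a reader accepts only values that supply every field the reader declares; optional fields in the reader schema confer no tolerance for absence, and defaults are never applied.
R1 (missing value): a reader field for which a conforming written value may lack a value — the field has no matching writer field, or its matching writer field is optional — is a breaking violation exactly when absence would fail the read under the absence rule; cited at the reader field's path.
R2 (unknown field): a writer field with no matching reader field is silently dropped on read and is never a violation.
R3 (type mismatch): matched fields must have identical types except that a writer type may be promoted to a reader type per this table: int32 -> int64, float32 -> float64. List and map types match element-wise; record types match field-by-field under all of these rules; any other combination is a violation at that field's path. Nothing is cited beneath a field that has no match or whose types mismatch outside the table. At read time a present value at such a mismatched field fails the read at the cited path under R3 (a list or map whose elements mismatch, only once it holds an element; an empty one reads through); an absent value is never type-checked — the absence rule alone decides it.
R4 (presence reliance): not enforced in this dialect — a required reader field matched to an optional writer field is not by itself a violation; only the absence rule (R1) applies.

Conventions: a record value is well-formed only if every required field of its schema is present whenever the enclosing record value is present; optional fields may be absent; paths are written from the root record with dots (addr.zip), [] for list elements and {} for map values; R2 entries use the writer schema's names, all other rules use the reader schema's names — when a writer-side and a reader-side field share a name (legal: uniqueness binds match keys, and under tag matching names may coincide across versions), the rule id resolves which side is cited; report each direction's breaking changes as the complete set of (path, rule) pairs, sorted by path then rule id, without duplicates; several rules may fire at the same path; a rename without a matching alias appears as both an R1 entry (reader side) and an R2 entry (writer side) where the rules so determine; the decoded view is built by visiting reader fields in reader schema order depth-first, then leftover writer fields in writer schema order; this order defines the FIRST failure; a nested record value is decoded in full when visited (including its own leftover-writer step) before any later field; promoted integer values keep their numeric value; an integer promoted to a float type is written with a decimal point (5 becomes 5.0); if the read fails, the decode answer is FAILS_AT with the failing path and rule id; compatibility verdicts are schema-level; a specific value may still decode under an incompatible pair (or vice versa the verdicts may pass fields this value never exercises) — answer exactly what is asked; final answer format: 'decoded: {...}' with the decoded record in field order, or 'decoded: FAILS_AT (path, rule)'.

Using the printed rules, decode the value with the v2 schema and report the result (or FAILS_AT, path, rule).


decoded: FAILS_AT (balance, R1)

each type pair in Event: writer, then reader
migrating the Event value to v2:
  tags := [-2.5]
  weight := -0.5 (from writer price)
  read fails at balance under R1 (no fill)
  => FAILS_AT (balance, R1)
remaining Event differences; none change what is asked:
  renamed field price to weight in record Event (alias price declared on the renamed field) -> matters for Event compatibility verdicts, not for this value's decode
  renamed field factor to height in record Event (alias factor declared on the renamed field) -> matters for Event compatibility verdicts, not for this value's decode
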